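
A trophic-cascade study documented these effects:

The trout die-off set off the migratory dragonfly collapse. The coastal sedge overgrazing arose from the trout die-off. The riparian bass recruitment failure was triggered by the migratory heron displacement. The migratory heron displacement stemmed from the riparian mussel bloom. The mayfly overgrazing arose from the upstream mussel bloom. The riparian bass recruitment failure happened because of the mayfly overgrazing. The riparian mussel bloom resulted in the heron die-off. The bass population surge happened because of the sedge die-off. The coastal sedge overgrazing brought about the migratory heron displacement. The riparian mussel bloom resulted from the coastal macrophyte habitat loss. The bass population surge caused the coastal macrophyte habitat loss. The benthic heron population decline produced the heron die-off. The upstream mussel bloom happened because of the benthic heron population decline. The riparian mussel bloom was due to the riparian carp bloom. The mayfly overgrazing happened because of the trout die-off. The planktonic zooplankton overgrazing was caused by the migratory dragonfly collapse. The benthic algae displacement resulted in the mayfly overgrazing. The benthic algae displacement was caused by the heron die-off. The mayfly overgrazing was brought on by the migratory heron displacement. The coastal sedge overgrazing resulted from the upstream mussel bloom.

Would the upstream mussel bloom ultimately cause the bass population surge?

The upstream mussel bloom leads to the coastal sedge overgrazing, the migratory heron displacement, the mayfly overgrazing, the riparian bass recruitment failure; the bass population surge is not among them.

No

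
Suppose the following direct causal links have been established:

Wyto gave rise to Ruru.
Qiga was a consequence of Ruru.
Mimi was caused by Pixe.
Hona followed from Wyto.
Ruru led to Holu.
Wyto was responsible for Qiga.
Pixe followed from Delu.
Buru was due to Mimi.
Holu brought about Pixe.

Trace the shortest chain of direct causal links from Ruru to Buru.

Ruru → Holu
Holu → Pixe
Pixe → Mimi
Mimi → Buru
Length: 4 steps.

Ruru → Holu → Pixe → Mimi → Buru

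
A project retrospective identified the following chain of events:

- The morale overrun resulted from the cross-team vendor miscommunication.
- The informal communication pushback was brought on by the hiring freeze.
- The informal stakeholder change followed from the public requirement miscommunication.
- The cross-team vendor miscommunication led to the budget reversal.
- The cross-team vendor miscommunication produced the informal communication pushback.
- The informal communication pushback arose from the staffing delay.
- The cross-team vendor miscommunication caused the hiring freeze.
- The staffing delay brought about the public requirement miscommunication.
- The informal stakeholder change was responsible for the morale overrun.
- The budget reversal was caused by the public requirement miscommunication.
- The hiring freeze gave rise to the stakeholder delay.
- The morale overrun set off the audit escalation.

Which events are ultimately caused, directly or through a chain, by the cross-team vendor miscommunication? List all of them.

Direct effects: the hiring freeze, the informal communication pushback, the morale overrun, the budget reversal.
2 steps out: the stakeholder delay, the audit escalation.
Not reachable from it: the staffing delay, the public requirement miscommunication, the informal stakeholder change.

the audit escalation, the budget reversal, the hiring freeze, the informal communication pushback, the morale overrun, the stakeholder delay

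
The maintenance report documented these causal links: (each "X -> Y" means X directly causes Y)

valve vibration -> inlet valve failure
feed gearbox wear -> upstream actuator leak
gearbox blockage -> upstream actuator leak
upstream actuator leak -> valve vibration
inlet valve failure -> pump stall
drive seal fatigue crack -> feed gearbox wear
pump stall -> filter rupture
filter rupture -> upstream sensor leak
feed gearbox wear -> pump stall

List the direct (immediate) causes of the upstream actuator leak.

Upstream contributors include the drive seal fatigue crack, but only the feed gearbox wear, the gearbox blockage feed directly into the upstream actuator leak.

the feed gearbox wear, the gearbox blockage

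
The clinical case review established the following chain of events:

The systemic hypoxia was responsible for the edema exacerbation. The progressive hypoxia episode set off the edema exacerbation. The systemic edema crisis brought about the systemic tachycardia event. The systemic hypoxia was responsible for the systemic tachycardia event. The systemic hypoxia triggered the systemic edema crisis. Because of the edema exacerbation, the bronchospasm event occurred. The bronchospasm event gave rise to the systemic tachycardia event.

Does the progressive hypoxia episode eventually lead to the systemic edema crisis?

No

The progressive hypoxia episode leads to the edema exacerbation, the bronchospasm event, the systemic tachycardia event; the systemic edema crisis is not among them.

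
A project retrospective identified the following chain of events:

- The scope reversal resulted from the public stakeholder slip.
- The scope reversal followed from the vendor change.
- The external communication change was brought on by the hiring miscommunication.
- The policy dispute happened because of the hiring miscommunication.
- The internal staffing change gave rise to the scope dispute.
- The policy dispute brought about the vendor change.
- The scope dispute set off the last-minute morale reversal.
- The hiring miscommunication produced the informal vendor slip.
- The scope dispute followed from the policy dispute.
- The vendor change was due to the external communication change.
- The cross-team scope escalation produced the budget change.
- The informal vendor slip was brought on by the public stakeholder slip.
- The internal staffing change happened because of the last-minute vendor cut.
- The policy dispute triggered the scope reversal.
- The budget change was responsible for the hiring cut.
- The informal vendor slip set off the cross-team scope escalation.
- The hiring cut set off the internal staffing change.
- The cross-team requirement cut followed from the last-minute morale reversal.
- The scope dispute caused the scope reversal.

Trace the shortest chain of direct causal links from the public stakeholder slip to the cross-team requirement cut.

the public stakeholder slip → the informal vendor slip
the informal vendor slip → the cross-team scope escalation
the cross-team scope escalation → the budget change
the budget change → the hiring cut
the hiring cut → the internal staffing change
the internal staffing change → the scope dispute
the scope dispute → the last-minute morale reversal
the last-minute morale reversal → the cross-team requirement cut
Length: 8 steps.

the public stakeholder slip → the informal vendor slip → the cross-team scope escalation → the budget change → the hiring cut → the internal staffing change → the scope dispute → the last-minute morale reversal → the cross-team requirement cut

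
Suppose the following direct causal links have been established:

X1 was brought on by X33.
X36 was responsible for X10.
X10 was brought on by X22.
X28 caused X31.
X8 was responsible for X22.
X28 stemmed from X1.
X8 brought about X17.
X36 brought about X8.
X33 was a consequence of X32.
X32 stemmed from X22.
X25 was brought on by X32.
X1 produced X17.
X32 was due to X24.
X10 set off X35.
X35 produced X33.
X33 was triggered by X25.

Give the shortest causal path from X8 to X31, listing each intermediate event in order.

X8 → X22
X22 → X32
X32 → X33
X33 → X1
X1 → X28
X28 → X31
Length: 6 steps.

X8 → X22 → X32 → X33 → X1 → X28 → X31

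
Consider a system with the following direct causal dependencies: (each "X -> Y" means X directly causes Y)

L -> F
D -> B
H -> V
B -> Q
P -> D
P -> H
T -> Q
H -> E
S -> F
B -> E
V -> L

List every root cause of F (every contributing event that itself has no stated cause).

Tracing upstream from F: F ← L ← V ← H ← P.
A separate upstream branch: F ← S.
Each of those chain origins has no stated cause.

P, S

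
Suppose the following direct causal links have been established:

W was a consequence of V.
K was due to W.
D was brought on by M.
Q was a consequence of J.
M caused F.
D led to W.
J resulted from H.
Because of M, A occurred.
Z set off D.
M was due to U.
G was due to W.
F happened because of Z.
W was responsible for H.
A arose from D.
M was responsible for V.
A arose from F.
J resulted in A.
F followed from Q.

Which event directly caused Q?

Upstream contributors include U, M, V, Z, D, W, H, but only J feeds directly into Q.

J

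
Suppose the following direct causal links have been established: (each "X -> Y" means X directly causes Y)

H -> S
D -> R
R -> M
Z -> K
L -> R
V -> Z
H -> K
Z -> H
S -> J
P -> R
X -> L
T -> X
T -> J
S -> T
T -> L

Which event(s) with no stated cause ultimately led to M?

D, P, V

Tracing upstream from M: M ← R ← L ← T ← S ← H ← Z ← V.
A separate upstream branch: M ← R ← D.
A separate upstream branch: M ← R ← P.
Each of those chain origins has no stated cause.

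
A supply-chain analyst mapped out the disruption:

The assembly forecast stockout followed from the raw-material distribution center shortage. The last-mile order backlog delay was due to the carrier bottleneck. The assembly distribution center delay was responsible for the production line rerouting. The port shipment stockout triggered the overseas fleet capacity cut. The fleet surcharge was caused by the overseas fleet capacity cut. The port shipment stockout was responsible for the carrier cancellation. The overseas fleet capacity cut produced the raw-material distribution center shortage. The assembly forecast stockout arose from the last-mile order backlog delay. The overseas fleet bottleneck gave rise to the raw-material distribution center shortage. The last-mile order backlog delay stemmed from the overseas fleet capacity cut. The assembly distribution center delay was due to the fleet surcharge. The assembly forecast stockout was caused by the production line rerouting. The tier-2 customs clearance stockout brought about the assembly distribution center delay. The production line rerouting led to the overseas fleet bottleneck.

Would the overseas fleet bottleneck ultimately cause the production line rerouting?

The overseas fleet bottleneck leads to the raw-material distribution center shortage, the assembly forecast stockout; the production line rerouting is not among them.

No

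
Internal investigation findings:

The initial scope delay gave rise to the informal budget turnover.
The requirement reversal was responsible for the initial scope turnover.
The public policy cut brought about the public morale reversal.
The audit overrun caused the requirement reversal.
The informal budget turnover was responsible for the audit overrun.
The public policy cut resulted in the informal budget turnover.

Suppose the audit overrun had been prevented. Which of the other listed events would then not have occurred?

the initial scope turnover, the requirement reversal

Downstream of the audit overrun: the requirement reversal, the initial scope turnover.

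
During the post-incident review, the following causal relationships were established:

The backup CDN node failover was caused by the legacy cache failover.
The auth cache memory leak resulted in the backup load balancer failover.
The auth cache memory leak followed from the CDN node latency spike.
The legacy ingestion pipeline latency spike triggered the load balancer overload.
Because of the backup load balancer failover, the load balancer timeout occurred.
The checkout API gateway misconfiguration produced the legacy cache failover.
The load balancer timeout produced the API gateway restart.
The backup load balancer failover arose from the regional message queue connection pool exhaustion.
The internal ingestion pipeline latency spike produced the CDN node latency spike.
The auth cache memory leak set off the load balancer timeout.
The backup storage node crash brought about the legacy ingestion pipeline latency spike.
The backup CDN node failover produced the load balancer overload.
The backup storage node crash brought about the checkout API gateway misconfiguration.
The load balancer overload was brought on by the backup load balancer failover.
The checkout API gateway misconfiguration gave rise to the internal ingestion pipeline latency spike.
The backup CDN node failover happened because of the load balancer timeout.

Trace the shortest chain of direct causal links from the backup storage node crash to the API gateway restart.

the backup storage node crash → the checkout API gateway misconfiguration → the internal ingestion pipeline latency spike → the CDN node latency spike → the auth cache memory leak → the load balancer timeout → the API gateway restart

the backup storage node crash → the checkout API gateway misconfiguration
the checkout API gateway misconfiguration → the internal ingestion pipeline latency spike
the internal ingestion pipeline latency spike → the CDN node latency spike
the CDN node latency spike → the auth cache memory leak
the auth cache memory leak → the load balancer timeout
the load balancer timeout → the API gateway restart
Length: 6 steps.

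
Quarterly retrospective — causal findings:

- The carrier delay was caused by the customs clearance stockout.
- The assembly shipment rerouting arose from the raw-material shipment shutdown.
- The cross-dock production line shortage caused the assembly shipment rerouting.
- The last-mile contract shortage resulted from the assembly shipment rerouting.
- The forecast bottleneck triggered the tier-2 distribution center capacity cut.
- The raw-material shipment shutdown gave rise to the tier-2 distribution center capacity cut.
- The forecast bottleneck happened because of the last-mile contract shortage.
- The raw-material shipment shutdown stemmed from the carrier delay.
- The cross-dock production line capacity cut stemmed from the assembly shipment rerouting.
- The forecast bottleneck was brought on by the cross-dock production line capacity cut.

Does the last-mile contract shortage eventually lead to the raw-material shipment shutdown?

The last-mile contract shortage leads to the forecast bottleneck, the tier-2 distribution center capacity cut; the raw-material shipment shutdown is not among them.

No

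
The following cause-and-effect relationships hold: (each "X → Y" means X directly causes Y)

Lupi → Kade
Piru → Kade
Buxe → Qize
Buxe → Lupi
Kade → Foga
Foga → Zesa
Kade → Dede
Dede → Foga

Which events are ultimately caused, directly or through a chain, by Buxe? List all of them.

Dede, Foga, Kade, Lupi, Qize, Zesa

Direct effects: Qize, Lupi.
2 steps out: Kade.
3 steps out: Dede, Foga.
4 steps out: Zesa.
Not reachable from it: Piru.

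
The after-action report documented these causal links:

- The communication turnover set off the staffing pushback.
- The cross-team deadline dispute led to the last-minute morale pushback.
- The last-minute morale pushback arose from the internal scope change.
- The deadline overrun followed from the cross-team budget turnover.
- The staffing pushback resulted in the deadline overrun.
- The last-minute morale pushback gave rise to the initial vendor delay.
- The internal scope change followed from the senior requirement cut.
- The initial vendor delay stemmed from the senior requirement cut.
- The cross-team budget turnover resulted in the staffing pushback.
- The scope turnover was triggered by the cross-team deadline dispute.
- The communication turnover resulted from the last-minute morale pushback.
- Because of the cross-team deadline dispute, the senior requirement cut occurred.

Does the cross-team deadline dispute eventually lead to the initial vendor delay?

There is a causal chain: the cross-team deadline dispute → the senior requirement cut → the initial vendor delay.

Yes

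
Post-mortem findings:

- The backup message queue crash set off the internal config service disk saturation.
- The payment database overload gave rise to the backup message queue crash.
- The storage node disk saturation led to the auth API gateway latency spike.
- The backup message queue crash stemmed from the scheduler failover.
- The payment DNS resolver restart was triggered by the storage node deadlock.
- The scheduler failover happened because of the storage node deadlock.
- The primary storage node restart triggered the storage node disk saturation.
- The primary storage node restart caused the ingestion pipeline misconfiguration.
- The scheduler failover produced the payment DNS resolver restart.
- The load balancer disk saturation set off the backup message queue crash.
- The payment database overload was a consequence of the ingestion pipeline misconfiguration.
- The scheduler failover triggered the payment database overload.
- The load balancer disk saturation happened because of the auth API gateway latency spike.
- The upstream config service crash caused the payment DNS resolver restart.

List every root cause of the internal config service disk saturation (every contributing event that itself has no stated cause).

Tracing upstream from the internal config service disk saturation: the internal config service disk saturation ← the backup message queue crash ← the payment database overload ← the ingestion pipeline misconfiguration ← the primary storage node restart.
A separate upstream branch: the internal config service disk saturation ← the backup message queue crash ← the scheduler failover ← the storage node deadlock.
Each of those chain origins has no stated cause.

the primary storage node restart, the storage node deadlock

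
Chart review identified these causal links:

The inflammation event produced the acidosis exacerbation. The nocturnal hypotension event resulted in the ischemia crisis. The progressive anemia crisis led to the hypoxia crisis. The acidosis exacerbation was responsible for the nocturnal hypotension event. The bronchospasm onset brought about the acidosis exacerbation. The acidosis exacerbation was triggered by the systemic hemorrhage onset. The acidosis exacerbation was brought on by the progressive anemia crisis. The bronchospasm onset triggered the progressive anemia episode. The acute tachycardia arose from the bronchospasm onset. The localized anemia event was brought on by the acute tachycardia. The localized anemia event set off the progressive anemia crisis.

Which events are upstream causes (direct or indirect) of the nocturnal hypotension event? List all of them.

Immediate cause of the nocturnal hypotension event: the acidosis exacerbation.
Further upstream: the bronchospasm onset, the acute tachycardia, the systemic hemorrhage onset, the localized anemia event, the inflammation event, the progressive anemia crisis.

the acidosis exacerbation, the acute tachycardia, the bronchospasm onset, the inflammation event, the localized anemia event, the progressive anemia crisis, the systemic hemorrhage onset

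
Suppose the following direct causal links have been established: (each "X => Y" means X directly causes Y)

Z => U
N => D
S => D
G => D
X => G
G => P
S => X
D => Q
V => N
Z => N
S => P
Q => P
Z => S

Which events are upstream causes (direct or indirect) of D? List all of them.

Immediate causes of D: N, S, G.
Further upstream: Z, X, V.

G, N, S, V, X, Z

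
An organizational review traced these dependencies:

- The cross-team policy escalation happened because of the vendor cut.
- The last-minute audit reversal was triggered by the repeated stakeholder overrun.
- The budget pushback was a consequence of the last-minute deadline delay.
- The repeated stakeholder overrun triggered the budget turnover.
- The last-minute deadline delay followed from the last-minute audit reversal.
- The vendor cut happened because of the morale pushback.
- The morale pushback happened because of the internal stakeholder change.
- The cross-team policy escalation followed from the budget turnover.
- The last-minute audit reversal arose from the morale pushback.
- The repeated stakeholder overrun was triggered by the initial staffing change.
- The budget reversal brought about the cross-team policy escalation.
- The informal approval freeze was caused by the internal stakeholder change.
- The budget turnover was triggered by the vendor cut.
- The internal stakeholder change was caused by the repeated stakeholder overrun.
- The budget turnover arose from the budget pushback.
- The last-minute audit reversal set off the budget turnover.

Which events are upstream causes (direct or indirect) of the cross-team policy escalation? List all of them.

the budget pushback, the budget reversal, the budget turnover, the initial staffing change, the internal stakeholder change, the last-minute audit reversal, the last-minute deadline delay, the morale pushback, the repeated stakeholder overrun, the vendor cut

Immediate causes of the cross-team policy escalation: the vendor cut, the budget turnover, the budget reversal.
Further upstream: the initial staffing change, the repeated stakeholder overrun, the internal stakeholder change, the morale pushback, the last-minute audit reversal, the last-minute deadline delay, the budget pushback.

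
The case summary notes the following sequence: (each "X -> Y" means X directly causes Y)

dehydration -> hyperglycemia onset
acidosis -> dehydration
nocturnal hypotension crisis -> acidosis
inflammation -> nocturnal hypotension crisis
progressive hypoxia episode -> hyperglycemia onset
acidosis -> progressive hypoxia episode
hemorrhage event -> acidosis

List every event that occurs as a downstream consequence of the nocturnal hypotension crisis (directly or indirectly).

the acidosis, the dehydration, the hyperglycemia onset, the progressive hypoxia episode

Direct effects: the acidosis.
2 steps out: the dehydration, the progressive hypoxia episode.
3 steps out: the hyperglycemia onset.
Not reachable from it: the inflammation, the hemorrhage event.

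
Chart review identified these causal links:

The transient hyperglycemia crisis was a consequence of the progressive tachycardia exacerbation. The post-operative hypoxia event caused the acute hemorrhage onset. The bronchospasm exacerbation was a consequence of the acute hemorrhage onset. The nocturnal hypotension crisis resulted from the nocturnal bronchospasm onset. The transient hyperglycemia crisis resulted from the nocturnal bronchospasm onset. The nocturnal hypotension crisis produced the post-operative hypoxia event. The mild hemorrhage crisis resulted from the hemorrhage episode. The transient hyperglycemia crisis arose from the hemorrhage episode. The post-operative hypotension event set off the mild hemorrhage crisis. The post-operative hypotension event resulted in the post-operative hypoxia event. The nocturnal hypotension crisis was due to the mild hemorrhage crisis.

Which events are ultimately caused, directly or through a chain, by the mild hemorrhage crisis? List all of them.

Direct effects: the nocturnal hypotension crisis.
2 steps out: the post-operative hypoxia event.
3 steps out: the acute hemorrhage onset.
4 steps out: the bronchospasm exacerbation.
Not reachable from it: the post-operative hypotension event, the hemorrhage episode, the nocturnal bronchospasm onset, the progressive tachycardia exacerbation, the transient hyperglycemia crisis.

the acute hemorrhage onset, the bronchospasm exacerbation, the nocturnal hypotension crisis, the post-operative hypoxia event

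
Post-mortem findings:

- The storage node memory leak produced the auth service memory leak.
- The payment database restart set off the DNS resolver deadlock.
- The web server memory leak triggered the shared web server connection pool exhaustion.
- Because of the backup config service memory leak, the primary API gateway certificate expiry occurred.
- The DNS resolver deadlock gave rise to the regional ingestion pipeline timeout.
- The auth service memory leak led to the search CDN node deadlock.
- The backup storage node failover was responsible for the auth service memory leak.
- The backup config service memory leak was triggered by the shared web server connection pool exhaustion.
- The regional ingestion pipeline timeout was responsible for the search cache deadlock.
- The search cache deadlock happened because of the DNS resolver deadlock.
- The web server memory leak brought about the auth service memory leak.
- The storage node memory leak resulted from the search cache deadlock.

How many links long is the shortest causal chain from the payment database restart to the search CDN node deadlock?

Shortest chain: the payment database restart → the DNS resolver deadlock → the search cache deadlock → the storage node memory leak → the auth service memory leak → the search CDN node deadlock.

5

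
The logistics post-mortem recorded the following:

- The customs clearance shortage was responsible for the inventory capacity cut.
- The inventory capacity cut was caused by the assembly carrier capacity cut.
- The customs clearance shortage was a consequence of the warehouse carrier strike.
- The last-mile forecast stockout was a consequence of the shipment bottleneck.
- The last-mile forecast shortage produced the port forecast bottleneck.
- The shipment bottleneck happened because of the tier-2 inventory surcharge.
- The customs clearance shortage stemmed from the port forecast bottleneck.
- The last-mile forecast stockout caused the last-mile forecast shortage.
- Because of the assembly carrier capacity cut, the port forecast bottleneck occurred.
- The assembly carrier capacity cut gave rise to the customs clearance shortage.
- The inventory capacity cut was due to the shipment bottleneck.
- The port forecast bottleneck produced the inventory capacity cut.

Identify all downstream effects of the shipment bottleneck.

the customs clearance shortage, the inventory capacity cut, the last-mile forecast shortage, the last-mile forecast stockout, the port forecast bottleneck

Direct effects: the last-mile forecast stockout, the inventory capacity cut.
2 steps out: the last-mile forecast shortage.
3 steps out: the port forecast bottleneck.
4 steps out: the customs clearance shortage.
Not reachable from it: the tier-2 inventory surcharge, the warehouse carrier strike, the assembly carrier capacity cut.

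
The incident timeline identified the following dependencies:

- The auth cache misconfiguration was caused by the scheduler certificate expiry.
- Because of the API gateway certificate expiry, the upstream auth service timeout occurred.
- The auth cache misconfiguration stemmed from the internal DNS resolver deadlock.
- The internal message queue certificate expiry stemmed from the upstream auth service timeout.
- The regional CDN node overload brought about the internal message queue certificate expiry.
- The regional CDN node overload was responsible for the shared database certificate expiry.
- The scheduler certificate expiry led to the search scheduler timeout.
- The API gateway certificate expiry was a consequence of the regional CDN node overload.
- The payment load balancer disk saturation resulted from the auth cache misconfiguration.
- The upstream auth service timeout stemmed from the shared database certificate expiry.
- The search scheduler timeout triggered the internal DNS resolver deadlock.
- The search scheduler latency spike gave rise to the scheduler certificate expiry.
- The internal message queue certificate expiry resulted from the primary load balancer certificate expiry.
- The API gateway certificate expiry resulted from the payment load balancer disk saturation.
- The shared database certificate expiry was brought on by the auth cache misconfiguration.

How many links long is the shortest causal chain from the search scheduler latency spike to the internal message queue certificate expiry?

Shortest chain: the search scheduler latency spike → the scheduler certificate expiry → the auth cache misconfiguration → the shared database certificate expiry → the upstream auth service timeout → the internal message queue certificate expiry.

5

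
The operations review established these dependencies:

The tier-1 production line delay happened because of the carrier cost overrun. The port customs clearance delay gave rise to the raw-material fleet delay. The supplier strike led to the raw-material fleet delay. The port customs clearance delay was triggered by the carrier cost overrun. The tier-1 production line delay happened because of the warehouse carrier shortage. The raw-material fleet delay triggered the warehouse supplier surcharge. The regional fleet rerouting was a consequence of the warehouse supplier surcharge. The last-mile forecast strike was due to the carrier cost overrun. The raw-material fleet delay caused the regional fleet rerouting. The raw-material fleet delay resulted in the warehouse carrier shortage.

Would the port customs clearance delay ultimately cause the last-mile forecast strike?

The port customs clearance delay leads to the raw-material fleet delay, the warehouse supplier surcharge, the warehouse carrier shortage, the regional fleet rerouting, the tier-1 production line delay; the last-mile forecast strike is not among them.

No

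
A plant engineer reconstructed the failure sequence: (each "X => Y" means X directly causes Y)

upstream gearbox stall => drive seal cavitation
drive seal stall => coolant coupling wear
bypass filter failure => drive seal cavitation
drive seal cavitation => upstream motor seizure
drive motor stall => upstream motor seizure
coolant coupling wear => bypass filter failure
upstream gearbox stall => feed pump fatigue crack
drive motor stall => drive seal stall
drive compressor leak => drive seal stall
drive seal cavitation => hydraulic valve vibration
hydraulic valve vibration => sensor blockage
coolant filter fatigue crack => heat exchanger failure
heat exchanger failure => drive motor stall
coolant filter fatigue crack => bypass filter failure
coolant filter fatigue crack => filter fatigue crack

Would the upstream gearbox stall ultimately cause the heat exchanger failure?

No

The upstream gearbox stall leads to the feed pump fatigue crack, the drive seal cavitation, the hydraulic valve vibration, the sensor blockage, the upstream motor seizure; the heat exchanger failure is not among them.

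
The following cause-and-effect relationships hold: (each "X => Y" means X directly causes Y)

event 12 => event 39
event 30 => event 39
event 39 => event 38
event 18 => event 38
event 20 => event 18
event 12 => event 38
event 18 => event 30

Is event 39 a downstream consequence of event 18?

There is a causal chain: event 18 → event 30 → event 39.

Yes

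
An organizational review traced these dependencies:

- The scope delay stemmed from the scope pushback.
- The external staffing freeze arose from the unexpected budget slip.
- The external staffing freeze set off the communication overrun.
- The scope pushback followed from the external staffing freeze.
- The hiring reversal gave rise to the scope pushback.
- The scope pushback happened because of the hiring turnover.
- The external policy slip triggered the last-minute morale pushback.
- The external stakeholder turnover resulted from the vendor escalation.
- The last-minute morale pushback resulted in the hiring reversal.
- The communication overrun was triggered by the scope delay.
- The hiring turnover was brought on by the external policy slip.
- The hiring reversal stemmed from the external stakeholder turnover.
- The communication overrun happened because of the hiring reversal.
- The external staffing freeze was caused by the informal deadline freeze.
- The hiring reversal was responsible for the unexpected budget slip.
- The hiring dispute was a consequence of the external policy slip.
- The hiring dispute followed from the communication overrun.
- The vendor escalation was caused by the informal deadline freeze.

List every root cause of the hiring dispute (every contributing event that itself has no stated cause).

the external policy slip, the informal deadline freeze

Tracing upstream from the hiring dispute: the hiring dispute ← the external policy slip.
A separate upstream branch: the hiring dispute ← the communication overrun ← the external staffing freeze ← the informal deadline freeze.
Each of those chain origins has no stated cause.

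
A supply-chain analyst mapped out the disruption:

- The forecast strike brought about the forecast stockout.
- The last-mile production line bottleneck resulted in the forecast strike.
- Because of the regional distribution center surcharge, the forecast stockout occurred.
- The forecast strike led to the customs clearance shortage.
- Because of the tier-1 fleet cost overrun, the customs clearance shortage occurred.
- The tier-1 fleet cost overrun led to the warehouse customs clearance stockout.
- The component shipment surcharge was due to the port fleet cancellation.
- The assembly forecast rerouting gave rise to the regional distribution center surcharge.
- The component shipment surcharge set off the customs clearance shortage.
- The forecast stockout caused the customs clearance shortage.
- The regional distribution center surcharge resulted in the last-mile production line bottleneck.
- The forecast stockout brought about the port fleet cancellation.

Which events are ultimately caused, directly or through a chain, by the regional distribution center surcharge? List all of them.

the component shipment surcharge, the customs clearance shortage, the forecast stockout, the forecast strike, the last-mile production line bottleneck, the port fleet cancellation

Direct effects: the last-mile production line bottleneck, the forecast stockout.
2 steps out: the forecast strike, the port fleet cancellation, the customs clearance shortage.
3 steps out: the component shipment surcharge.
Not reachable from it: the tier-1 fleet cost overrun, the assembly forecast rerouting, the warehouse customs clearance stockout.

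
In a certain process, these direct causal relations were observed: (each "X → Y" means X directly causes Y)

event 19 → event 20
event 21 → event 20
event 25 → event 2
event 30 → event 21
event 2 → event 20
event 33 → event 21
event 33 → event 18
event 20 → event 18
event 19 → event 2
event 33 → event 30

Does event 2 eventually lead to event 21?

Event 2 leads to event 20, event 18; event 21 is not among them.

No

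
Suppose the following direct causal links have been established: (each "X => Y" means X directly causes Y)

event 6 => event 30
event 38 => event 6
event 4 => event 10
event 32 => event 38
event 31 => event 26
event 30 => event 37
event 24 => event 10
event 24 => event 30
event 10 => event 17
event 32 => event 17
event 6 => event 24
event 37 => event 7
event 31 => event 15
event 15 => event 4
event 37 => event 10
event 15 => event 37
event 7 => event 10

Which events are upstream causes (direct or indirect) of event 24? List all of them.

event 32, event 38, event 6

Immediate cause of event 24: event 6.
Further upstream: event 32, event 38.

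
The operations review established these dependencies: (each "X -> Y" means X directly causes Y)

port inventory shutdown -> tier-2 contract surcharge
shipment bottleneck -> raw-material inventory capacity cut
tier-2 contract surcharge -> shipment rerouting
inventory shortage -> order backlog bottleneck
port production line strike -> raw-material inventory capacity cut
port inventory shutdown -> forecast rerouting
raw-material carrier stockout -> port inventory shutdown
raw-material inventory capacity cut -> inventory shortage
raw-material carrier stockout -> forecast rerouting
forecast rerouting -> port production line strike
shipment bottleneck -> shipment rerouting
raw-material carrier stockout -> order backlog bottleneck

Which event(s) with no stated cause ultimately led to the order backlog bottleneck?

the raw-material carrier stockout, the shipment bottleneck

Tracing upstream from the order backlog bottleneck: the order backlog bottleneck ← the raw-material carrier stockout.
A separate upstream branch: the order backlog bottleneck ← the inventory shortage ← the raw-material inventory capacity cut ← the shipment bottleneck.
Each of those chain origins has no stated cause.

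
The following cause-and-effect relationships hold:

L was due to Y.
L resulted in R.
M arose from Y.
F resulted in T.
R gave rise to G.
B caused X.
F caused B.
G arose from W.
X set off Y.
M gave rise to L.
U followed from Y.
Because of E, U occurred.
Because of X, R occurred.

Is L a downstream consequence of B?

There is a causal chain: B → X → Y → L.

Yes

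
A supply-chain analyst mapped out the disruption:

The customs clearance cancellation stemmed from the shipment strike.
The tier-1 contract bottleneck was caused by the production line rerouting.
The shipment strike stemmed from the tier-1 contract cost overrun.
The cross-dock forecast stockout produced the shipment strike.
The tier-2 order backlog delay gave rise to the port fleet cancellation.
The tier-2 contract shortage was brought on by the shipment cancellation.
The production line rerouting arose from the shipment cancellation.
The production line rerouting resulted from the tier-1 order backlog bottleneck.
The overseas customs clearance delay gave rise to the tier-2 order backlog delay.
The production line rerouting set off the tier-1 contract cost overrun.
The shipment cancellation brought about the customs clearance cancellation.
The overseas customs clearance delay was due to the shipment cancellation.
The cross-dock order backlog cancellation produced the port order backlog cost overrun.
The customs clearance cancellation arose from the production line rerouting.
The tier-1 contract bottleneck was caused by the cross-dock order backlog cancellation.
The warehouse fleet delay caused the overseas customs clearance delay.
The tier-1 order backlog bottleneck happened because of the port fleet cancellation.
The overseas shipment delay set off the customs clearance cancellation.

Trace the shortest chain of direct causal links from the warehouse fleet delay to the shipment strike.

the warehouse fleet delay → the overseas customs clearance delay
the overseas customs clearance delay → the tier-2 order backlog delay
the tier-2 order backlog delay → the port fleet cancellation
the port fleet cancellation → the tier-1 order backlog bottleneck
the tier-1 order backlog bottleneck → the production line rerouting
the production line rerouting → the tier-1 contract cost overrun
the tier-1 contract cost overrun → the shipment strike
Length: 7 steps.

the warehouse fleet delay → the overseas customs clearance delay → the tier-2 order backlog delay → the port fleet cancellation → the tier-1 order backlog bottleneck → the production line rerouting → the tier-1 contract cost overrun → the shipment strike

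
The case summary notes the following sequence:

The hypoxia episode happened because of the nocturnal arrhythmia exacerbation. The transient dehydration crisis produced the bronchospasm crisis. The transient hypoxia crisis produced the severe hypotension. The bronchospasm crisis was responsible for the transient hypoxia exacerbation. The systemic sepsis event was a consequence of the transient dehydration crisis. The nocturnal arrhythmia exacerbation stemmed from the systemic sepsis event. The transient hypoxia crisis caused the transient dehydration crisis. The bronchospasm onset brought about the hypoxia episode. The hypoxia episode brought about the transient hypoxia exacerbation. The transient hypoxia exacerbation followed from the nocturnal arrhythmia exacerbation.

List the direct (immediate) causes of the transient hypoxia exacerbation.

the bronchospasm crisis, the hypoxia episode, the nocturnal arrhythmia exacerbation

Upstream contributors include the transient hypoxia crisis, the transient dehydration crisis, the systemic sepsis event, the bronchospasm onset, but only the bronchospasm crisis, the hypoxia episode, the nocturnal arrhythmia exacerbation feed directly into the transient hypoxia exacerbation.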